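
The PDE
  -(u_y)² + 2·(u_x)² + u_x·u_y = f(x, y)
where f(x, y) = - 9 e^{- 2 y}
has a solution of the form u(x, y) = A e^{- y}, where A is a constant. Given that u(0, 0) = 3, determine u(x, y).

Substitute the ansatz u = A e^{- y} into the left-hand side.
Derivatives of the ansatz:
  u_y = - A e^{- y}
  u_x = 0
Term by term:
  -(u_y)² = - A^{2} e^{- 2 y}
  2·(u_x)² = 0
  u_x·u_y = 0
So the left-hand side equals
  - A^{2} e^{- 2 y}
This must equal f(x, y) = - 9 e^{- 2 y} identically.
Matching coefficients of the independent functions:
  [e^{- 2 y}]:  - A^{2} = -9
These equations allow (A) = (-3) or (3).
Impose the point condition(s):
  u(0, 0) = 3  ⟹  A = 3
Only A = 3 satisfies everything.
Hence u(x, y) = 3 e^{- y}.

Answer: u(x, y) = 3 e^{- y}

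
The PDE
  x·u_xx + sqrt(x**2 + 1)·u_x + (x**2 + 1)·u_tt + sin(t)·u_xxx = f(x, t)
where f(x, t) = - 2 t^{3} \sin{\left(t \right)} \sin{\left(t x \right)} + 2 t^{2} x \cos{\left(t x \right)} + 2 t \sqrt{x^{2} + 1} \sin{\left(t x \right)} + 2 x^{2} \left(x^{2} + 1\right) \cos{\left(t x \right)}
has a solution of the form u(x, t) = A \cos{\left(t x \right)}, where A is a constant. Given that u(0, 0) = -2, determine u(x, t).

Substitute the ansatz u = A \cos{\left(t x \right)} into the left-hand side.
Derivatives of the ansatz:
  u_xx = - A t^{2} \cos{\left(t x \right)}
  u_x = - A t \sin{\left(t x \right)}
  u_tt = - A x^{2} \cos{\left(t x \right)}
  u_xxx = A t^{3} \sin{\left(t x \right)}
Term by term:
  x·u_xx = - A t^{2} x \cos{\left(t x \right)}
  sqrt(x**2 + 1)·u_x = - A t \sqrt{x^{2} + 1} \sin{\left(t x \right)}
  (x**2 + 1)·u_tt = - A x^{4} \cos{\left(t x \right)} - A x^{2} \cos{\left(t x \right)}
  sin(t)·u_xxx = A t^{3} \sin{\left(t \right)} \sin{\left(t x \right)}
So the left-hand side equals
  A t^{3} \sin{\left(t \right)} \sin{\left(t x \right)} - A t^{2} x \cos{\left(t x \right)} - A t \sqrt{x^{2} + 1} \sin{\left(t x \right)} - A x^{4} \cos{\left(t x \right)} - A x^{2} \cos{\left(t x \right)}
This must equal f(x, t) identically; expanded, f = - 2 t^{3} \sin{\left(t \right)} \sin{\left(t x \right)} + 2 t^{2} x \cos{\left(t x \right)} + 2 t \sqrt{x^{2} + 1} \sin{\left(t x \right)} + 2 x^{4} \cos{\left(t x \right)} + 2 x^{2} \cos{\left(t x \right)}.
Matching coefficients of the independent functions:
  [x^{2} \cos{\left(t x \right)}, x^{4} \cos{\left(t x \right)}, t \sqrt{x^{2} + 1} \sin{\left(t x \right)}, t^{2} x \cos{\left(t x \right)}]:  - A = 2
  [t^{3} \sin{\left(t \right)} \sin{\left(t x \right)}]:  A = -2
Solving: A = -2.
Check against the point condition:
  u(0, 0) = -2  ⟹  A = -2  ✓
Hence u(x, t) = - 2 \cos{\left(t x \right)}.

Answer: u(x, t) = - 2 \cos{\left(t x \right)}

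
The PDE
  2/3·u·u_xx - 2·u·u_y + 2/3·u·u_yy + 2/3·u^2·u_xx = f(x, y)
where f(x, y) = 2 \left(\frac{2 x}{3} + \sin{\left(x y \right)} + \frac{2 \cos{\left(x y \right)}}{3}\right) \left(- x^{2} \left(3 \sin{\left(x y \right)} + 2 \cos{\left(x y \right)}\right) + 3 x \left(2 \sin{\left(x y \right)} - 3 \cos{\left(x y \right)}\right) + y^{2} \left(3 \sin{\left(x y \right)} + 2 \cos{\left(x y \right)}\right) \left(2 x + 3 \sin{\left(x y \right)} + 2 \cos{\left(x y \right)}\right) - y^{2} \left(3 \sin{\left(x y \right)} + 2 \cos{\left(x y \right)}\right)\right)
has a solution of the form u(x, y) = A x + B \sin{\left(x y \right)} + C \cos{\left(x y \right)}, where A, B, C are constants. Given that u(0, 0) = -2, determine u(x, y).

Substitute the ansatz u = A x + B \sin{\left(x y \right)} + C \cos{\left(x y \right)} into the left-hand side.
Derivatives of the ansatz:
  u_xx = - B y^{2} \sin{\left(x y \right)} - C y^{2} \cos{\left(x y \right)}
  u_y = B x \cos{\left(x y \right)} - C x \sin{\left(x y \right)}
  u_yy = - B x^{2} \sin{\left(x y \right)} - C x^{2} \cos{\left(x y \right)}
Term by term:
  2/3·u·u_xx = - \frac{2 A B x y^{2} \sin{\left(x y \right)}}{3} - \frac{2 A C x y^{2} \cos{\left(x y \right)}}{3} - \frac{2 B^{2} y^{2} \sin^{2}{\left(x y \right)}}{3} - \frac{4 B C y^{2} \sin{\left(x y \right)} \cos{\left(x y \right)}}{3} - \frac{2 C^{2} y^{2} \cos^{2}{\left(x y \right)}}{3}
  -2·u·u_y = - 2 A B x^{2} \cos{\left(x y \right)} + 2 A C x^{2} \sin{\left(x y \right)} - 2 B^{2} x \sin{\left(x y \right)} \cos{\left(x y \right)} + 2 B C x \sin^{2}{\left(x y \right)} - 2 B C x \cos^{2}{\left(x y \right)} + 2 C^{2} x \sin{\left(x y \right)} \cos{\left(x y \right)}
  2/3·u·u_yy = - \frac{2 A B x^{3} \sin{\left(x y \right)}}{3} - \frac{2 A C x^{3} \cos{\left(x y \right)}}{3} - \frac{2 B^{2} x^{2} \sin^{2}{\left(x y \right)}}{3} - \frac{4 B C x^{2} \sin{\left(x y \right)} \cos{\left(x y \right)}}{3} - \frac{2 C^{2} x^{2} \cos^{2}{\left(x y \right)}}{3}
  2/3·u^2·u_xx = - \frac{2 A^{2} B x^{2} y^{2} \sin{\left(x y \right)}}{3} - \frac{2 A^{2} C x^{2} y^{2} \cos{\left(x y \right)}}{3} - \frac{4 A B^{2} x y^{2} \sin^{2}{\left(x y \right)}}{3} - \frac{8 A B C x y^{2} \sin{\left(x y \right)} \cos{\left(x y \right)}}{3} - \frac{4 A C^{2} x y^{2} \cos^{2}{\left(x y \right)}}{3} - \frac{2 B^{3} y^{2} \sin^{3}{\left(x y \right)}}{3} - 2 B^{2} C y^{2} \sin^{2}{\left(x y \right)} \cos{\left(x y \right)} - 2 B C^{2} y^{2} \sin{\left(x y \right)} \cos^{2}{\left(x y \right)} - \frac{2 C^{3} y^{2} \cos^{3}{\left(x y \right)}}{3}
Sum these and collect like terms in the independent variables.
This must equal f(x, y) identically; expanded, f = - 4 x^{3} \sin{\left(x y \right)} - \frac{8 x^{3} \cos{\left(x y \right)}}{3} + 8 x^{2} y^{2} \sin{\left(x y \right)} + \frac{16 x^{2} y^{2} \cos{\left(x y \right)}}{3} - 6 x^{2} \sin^{2}{\left(x y \right)} - 8 x^{2} \sin{\left(x y \right)} \cos{\left(x y \right)} + 8 x^{2} \sin{\left(x y \right)} - \frac{8 x^{2} \cos^{2}{\left(x y \right)}}{3} - 12 x^{2} \cos{\left(x y \right)} + 24 x y^{2} \sin^{2}{\left(x y \right)} + 32 x y^{2} \sin{\left(x y \right)} \cos{\left(x y \right)} - 4 x y^{2} \sin{\left(x y \right)} + \frac{32 x y^{2} \cos^{2}{\left(x y \right)}}{3} - \frac{8 x y^{2} \cos{\left(x y \right)}}{3} + 12 x \sin^{2}{\left(x y \right)} - 10 x \sin{\left(x y \right)} \cos{\left(x y \right)} - 12 x \cos^{2}{\left(x y \right)} + 18 y^{2} \sin^{3}{\left(x y \right)} + 36 y^{2} \sin^{2}{\left(x y \right)} \cos{\left(x y \right)} - 6 y^{2} \sin^{2}{\left(x y \right)} + 24 y^{2} \sin{\left(x y \right)} \cos^{2}{\left(x y \right)} - 8 y^{2} \sin{\left(x y \right)} \cos{\left(x y \right)} + \frac{16 y^{2} \cos^{3}{\left(x y \right)}}{3} - \frac{8 y^{2} \cos^{2}{\left(x y \right)}}{3}.
Matching coefficients of the independent functions:
(each divided by its leading coefficient; functions giving the same equation are listed together)
  [x \sin^{2}{\left(x y \right)}, x \cos^{2}{\left(x y \right)}, x^{2} \sin{\left(x y \right)} \cos{\left(x y \right)}, …]:  B C - 6 = 0
  [x^{2} \sin{\left(x y \right)}, x^{3} \cos{\left(x y \right)}, x y^{2} \cos{\left(x y \right)}]:  A C - 4 = 0
  [x^{2} \sin^{2}{\left(x y \right)}, y^{2} \sin^{2}{\left(x y \right)}]:  B^{2} - 9 = 0
  [x^{2} \cos{\left(x y \right)}, x^{3} \sin{\left(x y \right)}, x y^{2} \sin{\left(x y \right)}]:  A B - 6 = 0
  [x^{2} \cos^{2}{\left(x y \right)}, y^{2} \cos^{2}{\left(x y \right)}]:  C^{2} - 4 = 0
  [y^{2} \sin^{3}{\left(x y \right)}]:  B^{3} + 27 = 0
  [y^{2} \cos^{3}{\left(x y \right)}]:  C^{3} + 8 = 0
  [x y^{2} \sin^{2}{\left(x y \right)}]:  A B^{2} + 18 = 0
  [x y^{2} \cos^{2}{\left(x y \right)}]:  A C^{2} + 8 = 0
  [x \sin{\left(x y \right)} \cos{\left(x y \right)}]:  B^{2} - C^{2} - 5 = 0
  [x^{2} y^{2} \sin{\left(x y \right)}]:  A^{2} B + 12 = 0
  [x^{2} y^{2} \cos{\left(x y \right)}]:  A^{2} C + 8 = 0
  [y^{2} \sin{\left(x y \right)} \cos^{2}{\left(x y \right)}]:  B C^{2} + 12 = 0
  [y^{2} \sin^{2}{\left(x y \right)} \cos{\left(x y \right)}]:  B^{2} C + 18 = 0
  [x y^{2} \sin{\left(x y \right)} \cos{\left(x y \right)}]:  A B C + 12 = 0
Solving: A = -2, B = -3, C = -2.
Check against the point condition:
  u(0, 0) = -2  ⟹  C = -2  ✓
Hence u(x, y) = - 2 x - 3 \sin{\left(x y \right)} - 2 \cos{\left(x y \right)}.

Answer: u(x, y) = - 2 x - 3 \sin{\left(x y \right)} - 2 \cos{\left(x y \right)}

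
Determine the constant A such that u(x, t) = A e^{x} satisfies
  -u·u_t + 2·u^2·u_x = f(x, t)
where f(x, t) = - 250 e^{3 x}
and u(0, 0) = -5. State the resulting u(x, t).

Answer: u(x, t) = - 5 e^{x}

Derivation:
Substitute the ansatz u = A e^{x} into the left-hand side.
Derivatives of the ansatz:
  u_t = 0
  u_x = A e^{x}
Term by term:
  -u·u_t = 0
  2·u^2·u_x = 2 A^{3} e^{3 x}
So the left-hand side equals
  2 A^{3} e^{3 x}
This must equal f(x, t) = - 250 e^{3 x} identically.
Matching coefficients of the independent functions:
  [e^{3 x}]:  2 A^{3} = -250
Solving: A = -5.
Check against the point condition:
  u(0, 0) = -5  ⟹  A = -5  ✓
Hence u(x, t) = - 5 e^{x}.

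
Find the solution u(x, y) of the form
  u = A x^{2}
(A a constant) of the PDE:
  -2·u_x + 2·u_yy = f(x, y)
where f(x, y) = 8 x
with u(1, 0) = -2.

Answer: u(x, y) = - 2 x^{2}

Derivation:
Substitute the ansatz u = A x^{2} into the left-hand side.
Derivatives of the ansatz:
  u_x = 2 A x
  u_yy = 0
Term by term:
  -2·u_x = - 4 A x
  2·u_yy = 0
So the left-hand side equals
  - 4 A x
This must equal f(x, y) = 8 x identically.
Matching coefficients of the independent functions:
  [x]:  - 4 A = 8
Solving: A = -2.
Check against the point condition:
  u(1, 0) = -2  ⟹  A = -2  ✓
Hence u(x, y) = - 2 x^{2}.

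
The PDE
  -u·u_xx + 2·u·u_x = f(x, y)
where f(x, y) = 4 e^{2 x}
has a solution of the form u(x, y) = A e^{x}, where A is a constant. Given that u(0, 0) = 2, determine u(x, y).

Substitute the ansatz u = A e^{x} into the left-hand side.
Derivatives of the ansatz:
  u_xx = A e^{x}
  u_x = A e^{x}
Term by term:
  -u·u_xx = - A^{2} e^{2 x}
  2·u·u_x = 2 A^{2} e^{2 x}
So the left-hand side equals
  A^{2} e^{2 x}
This must equal f(x, y) = 4 e^{2 x} identically.
Matching coefficients of the independent functions:
  [e^{2 x}]:  A^{2} = 4
These equations allow (A) = (-2) or (2).
Impose the point condition(s):
  u(0, 0) = 2  ⟹  A = 2
Only A = 2 satisfies everything.
Hence u(x, y) = 2 e^{x}.

Answer: u(x, y) = 2 e^{x}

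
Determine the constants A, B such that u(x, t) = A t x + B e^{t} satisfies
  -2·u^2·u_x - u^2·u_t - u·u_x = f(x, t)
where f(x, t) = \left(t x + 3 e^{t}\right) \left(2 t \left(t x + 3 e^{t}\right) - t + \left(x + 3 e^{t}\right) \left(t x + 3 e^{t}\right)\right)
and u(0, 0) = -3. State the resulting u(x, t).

Substitute the ansatz u = A t x + B e^{t} into the left-hand side.
Derivatives of the ansatz:
  u_x = A t
  u_t = A x + B e^{t}
Term by term:
  -2·u^2·u_x = - 2 A^{3} t^{3} x^{2} - 4 A^{2} B t^{2} x e^{t} - 2 A B^{2} t e^{2 t}
  -u^2·u_t = - A^{3} t^{2} x^{3} - A^{2} B t^{2} x^{2} e^{t} - 2 A^{2} B t x^{2} e^{t} - 2 A B^{2} t x e^{2 t} - A B^{2} x e^{2 t} - B^{3} e^{3 t}
  -u·u_x = - A^{2} t^{2} x - A B t e^{t}
So the left-hand side equals
  - 2 A^{3} t^{3} x^{2} - A^{3} t^{2} x^{3} - A^{2} B t^{2} x^{2} e^{t} - 4 A^{2} B t^{2} x e^{t} - 2 A^{2} B t x^{2} e^{t} - A^{2} t^{2} x - 2 A B^{2} t x e^{2 t} - 2 A B^{2} t e^{2 t} - A B^{2} x e^{2 t} - A B t e^{t} - B^{3} e^{3 t}
This must equal f(x, t) identically; expanded, f = 2 t^{3} x^{2} + t^{2} x^{3} + 3 t^{2} x^{2} e^{t} + 12 t^{2} x e^{t} - t^{2} x + 6 t x^{2} e^{t} + 18 t x e^{2 t} + 18 t e^{2 t} - 3 t e^{t} + 9 x e^{2 t} + 27 e^{3 t}.
Matching coefficients of the independent functions:
  [t e^{t}]:  - A B = -3
  [t e^{2 t}, t x e^{2 t}]:  - 2 A B^{2} = 18
  [t^{2} x]:  - A^{2} = -1
  [t^{2} x^{3}]:  - A^{3} = 1
  [t^{3} x^{2}]:  - 2 A^{3} = 2
  [x e^{2 t}]:  - A B^{2} = 9
  [t x^{2} e^{t}]:  - 2 A^{2} B = 6
  [t^{2} x e^{t}]:  - 4 A^{2} B = 12
  [t^{2} x^{2} e^{t}]:  - A^{2} B = 3
  [e^{3 t}]:  - B^{3} = 27
Solving: A = -1, B = -3.
Check against the point condition:
  u(0, 0) = -3  ⟹  B = -3  ✓
Hence u(x, t) = - t x - 3 e^{t}.

Answer: u(x, t) = - t x - 3 e^{t}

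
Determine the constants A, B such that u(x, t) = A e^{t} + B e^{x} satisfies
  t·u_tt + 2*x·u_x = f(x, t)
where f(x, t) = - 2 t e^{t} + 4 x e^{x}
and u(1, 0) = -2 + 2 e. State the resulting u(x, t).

Answer: u(x, t) = - 2 e^{t} + 2 e^{x}

Derivation:
Substitute the ansatz u = A e^{t} + B e^{x} into the left-hand side.
Derivatives of the ansatz:
  u_tt = A e^{t}
  u_x = B e^{x}
Term by term:
  t·u_tt = A t e^{t}
  2*x·u_x = 2 B x e^{x}
So the left-hand side equals
  A t e^{t} + 2 B x e^{x}
This must equal f(x, t) = - 2 t e^{t} + 4 x e^{x} identically.
Matching coefficients of the independent functions:
  [t e^{t}]:  A = -2
  [x e^{x}]:  2 B = 4
Solving: A = -2, B = 2.
Check against the point condition:
  u(1, 0) = -2 + 2 e  ⟹  A + e B = -2 + 2 e  ✓
Hence u(x, t) = - 2 e^{t} + 2 e^{x}.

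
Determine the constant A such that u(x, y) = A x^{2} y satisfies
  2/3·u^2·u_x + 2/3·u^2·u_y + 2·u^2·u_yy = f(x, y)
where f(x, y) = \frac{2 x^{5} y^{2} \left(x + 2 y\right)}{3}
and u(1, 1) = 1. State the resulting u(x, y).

Substitute the ansatz u = A x^{2} y into the left-hand side.
Derivatives of the ansatz:
  u_x = 2 A x y
  u_y = A x^{2}
  u_yy = 0
Term by term:
  2/3·u^2·u_x = \frac{4 A^{3} x^{5} y^{3}}{3}
  2/3·u^2·u_y = \frac{2 A^{3} x^{6} y^{2}}{3}
  2·u^2·u_yy = 0
So the left-hand side equals
  \frac{2 A^{3} x^{6} y^{2}}{3} + \frac{4 A^{3} x^{5} y^{3}}{3}
This must equal f(x, y) identically; expanded, f = \frac{2 x^{6} y^{2}}{3} + \frac{4 x^{5} y^{3}}{3}.
Matching coefficients of the independent functions:
  [x^{5} y^{3}]:  \frac{4 A^{3}}{3} = \frac{4}{3}
  [x^{6} y^{2}]:  \frac{2 A^{3}}{3} = \frac{2}{3}
Solving: A = 1.
Check against the point condition:
  u(1, 1) = 1  ⟹  A = 1  ✓
Hence u(x, y) = x^{2} y.

Answer: u(x, y) = x^{2} y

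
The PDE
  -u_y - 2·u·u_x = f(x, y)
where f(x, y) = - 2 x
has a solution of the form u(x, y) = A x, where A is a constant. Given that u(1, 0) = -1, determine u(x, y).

Substitute the ansatz u = A x into the left-hand side.
Derivatives of the ansatz:
  u_y = 0
  u_x = A
Term by term:
  -u_y = 0
  -2·u·u_x = - 2 A^{2} x
So the left-hand side equals
  - 2 A^{2} x
This must equal f(x, y) = - 2 x identically.
Matching coefficients of the independent functions:
  [x]:  - 2 A^{2} = -2
These equations allow (A) = (-1) or (1).
Impose the point condition(s):
  u(1, 0) = -1  ⟹  A = -1
Only A = -1 satisfies everything.
Hence u(x, y) = - x.

Answer: u(x, y) = - x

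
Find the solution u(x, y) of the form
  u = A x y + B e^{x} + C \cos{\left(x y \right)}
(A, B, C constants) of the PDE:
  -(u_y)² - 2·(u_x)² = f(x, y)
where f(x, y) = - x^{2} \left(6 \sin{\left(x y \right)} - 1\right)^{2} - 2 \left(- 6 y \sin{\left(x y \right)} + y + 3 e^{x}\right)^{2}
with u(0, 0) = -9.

Substitute the ansatz u = A x y + B e^{x} + C \cos{\left(x y \right)} into the left-hand side.
Derivatives of the ansatz:
  u_y = A x - C x \sin{\left(x y \right)}
  u_x = A y + B e^{x} - C y \sin{\left(x y \right)}
Term by term:
  -(u_y)² = - A^{2} x^{2} + 2 A C x^{2} \sin{\left(x y \right)} - C^{2} x^{2} \sin^{2}{\left(x y \right)}
  -2·(u_x)² = - 2 A^{2} y^{2} - 4 A B y e^{x} + 4 A C y^{2} \sin{\left(x y \right)} - 2 B^{2} e^{2 x} + 4 B C y e^{x} \sin{\left(x y \right)} - 2 C^{2} y^{2} \sin^{2}{\left(x y \right)}
So the left-hand side equals
  - A^{2} x^{2} - 2 A^{2} y^{2} - 4 A B y e^{x} + 2 A C x^{2} \sin{\left(x y \right)} + 4 A C y^{2} \sin{\left(x y \right)} - 2 B^{2} e^{2 x} + 4 B C y e^{x} \sin{\left(x y \right)} - C^{2} x^{2} \sin^{2}{\left(x y \right)} - 2 C^{2} y^{2} \sin^{2}{\left(x y \right)}
This must equal f(x, y) identically; expanded, f = - 36 x^{2} \sin^{2}{\left(x y \right)} + 12 x^{2} \sin{\left(x y \right)} - x^{2} - 72 y^{2} \sin^{2}{\left(x y \right)} + 24 y^{2} \sin{\left(x y \right)} - 2 y^{2} + 72 y e^{x} \sin{\left(x y \right)} - 12 y e^{x} - 18 e^{2 x}.
Matching coefficients of the independent functions:
  [x^{2}]:  - A^{2} = -1
  [y^{2}]:  - 2 A^{2} = -2
  [x^{2} \sin{\left(x y \right)}]:  2 A C = 12
  [x^{2} \sin^{2}{\left(x y \right)}]:  - C^{2} = -36
  [y e^{x}]:  - 4 A B = -12
  [y^{2} \sin{\left(x y \right)}]:  4 A C = 24
  [y^{2} \sin^{2}{\left(x y \right)}]:  - 2 C^{2} = -72
  [y e^{x} \sin{\left(x y \right)}]:  4 B C = 72
  [e^{2 x}]:  - 2 B^{2} = -18
These equations allow (A, B, C) = (-1, -3, -6) or (1, 3, 6).
Impose the point condition(s):
  u(0, 0) = -9  ⟹  B + C = -9
Only A = -1, B = -3, C = -6 satisfies everything.
Hence u(x, y) = - x y - 3 e^{x} - 6 \cos{\left(x y \right)}.

Answer: u(x, y) = - x y - 3 e^{x} - 6 \cos{\left(x y \right)}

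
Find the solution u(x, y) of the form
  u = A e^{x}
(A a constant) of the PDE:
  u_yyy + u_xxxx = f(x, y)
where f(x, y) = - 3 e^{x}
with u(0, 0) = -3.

Answer: u(x, y) = - 3 e^{x}

Derivation:
Substitute the ansatz u = A e^{x} into the left-hand side.
Derivatives of the ansatz:
  u_yyy = 0
  u_xxxx = A e^{x}
Term by term:
  u_yyy = 0
  u_xxxx = A e^{x}
So the left-hand side equals
  A e^{x}
This must equal f(x, y) = - 3 e^{x} identically.
Matching coefficients of the independent functions:
  [e^{x}]:  A = -3
Solving: A = -3.
Check against the point condition:
  u(0, 0) = -3  ⟹  A = -3  ✓
Hence u(x, y) = - 3 e^{x}.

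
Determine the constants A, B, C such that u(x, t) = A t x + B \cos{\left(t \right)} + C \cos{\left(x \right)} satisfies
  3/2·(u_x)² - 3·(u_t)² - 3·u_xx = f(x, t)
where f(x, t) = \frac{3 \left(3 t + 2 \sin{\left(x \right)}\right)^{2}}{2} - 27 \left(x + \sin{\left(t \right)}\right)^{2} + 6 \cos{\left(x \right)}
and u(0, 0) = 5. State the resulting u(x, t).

Answer: u(x, t) = - 3 t x + 3 \cos{\left(t \right)} + 2 \cos{\left(x \right)}

Derivation:
Substitute the ansatz u = A t x + B \cos{\left(t \right)} + C \cos{\left(x \right)} into the left-hand side.
Derivatives of the ansatz:
  u_x = A t - C \sin{\left(x \right)}
  u_t = A x - B \sin{\left(t \right)}
  u_xx = - C \cos{\left(x \right)}
Term by term:
  3/2·(u_x)² = \frac{3 A^{2} t^{2}}{2} - 3 A C t \sin{\left(x \right)} + \frac{3 C^{2} \sin^{2}{\left(x \right)}}{2}
  -3·(u_t)² = - 3 A^{2} x^{2} + 6 A B x \sin{\left(t \right)} - 3 B^{2} \sin^{2}{\left(t \right)}
  -3·u_xx = 3 C \cos{\left(x \right)}
So the left-hand side equals
  \frac{3 A^{2} t^{2}}{2} - 3 A^{2} x^{2} + 6 A B x \sin{\left(t \right)} - 3 A C t \sin{\left(x \right)} - 3 B^{2} \sin^{2}{\left(t \right)} + \frac{3 C^{2} \sin^{2}{\left(x \right)}}{2} + 3 C \cos{\left(x \right)}
This must equal f(x, t) identically; expanded, f = \frac{27 t^{2}}{2} + 18 t \sin{\left(x \right)} - 27 x^{2} - 54 x \sin{\left(t \right)} - 27 \sin^{2}{\left(t \right)} + 6 \sin^{2}{\left(x \right)} + 6 \cos{\left(x \right)}.
Matching coefficients of the independent functions:
  [t^{2}]:  \frac{3 A^{2}}{2} = \frac{27}{2}
  [x^{2}]:  - 3 A^{2} = -27
  [t \sin{\left(x \right)}]:  - 3 A C = 18
  [x \sin{\left(t \right)}]:  6 A B = -54
  [\sin^{2}{\left(t \right)}]:  - 3 B^{2} = -27
  [\sin^{2}{\left(x \right)}]:  \frac{3 C^{2}}{2} = 6
  [\cos{\left(x \right)}]:  3 C = 6
Solving: A = -3, B = 3, C = 2.
Check against the point condition:
  u(0, 0) = 5  ⟹  B + C = 5  ✓
Hence u(x, t) = - 3 t x + 3 \cos{\left(t \right)} + 2 \cos{\left(x \right)}.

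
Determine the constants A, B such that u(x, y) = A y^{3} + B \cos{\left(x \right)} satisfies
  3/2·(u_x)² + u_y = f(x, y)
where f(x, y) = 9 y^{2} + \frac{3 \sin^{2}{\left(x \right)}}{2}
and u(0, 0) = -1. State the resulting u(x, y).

Substitute the ansatz u = A y^{3} + B \cos{\left(x \right)} into the left-hand side.
Derivatives of the ansatz:
  u_x = - B \sin{\left(x \right)}
  u_y = 3 A y^{2}
Term by term:
  3/2·(u_x)² = \frac{3 B^{2} \sin^{2}{\left(x \right)}}{2}
  u_y = 3 A y^{2}
So the left-hand side equals
  3 A y^{2} + \frac{3 B^{2} \sin^{2}{\left(x \right)}}{2}
This must equal f(x, y) = 9 y^{2} + \frac{3 \sin^{2}{\left(x \right)}}{2} identically.
Matching coefficients of the independent functions:
  [y^{2}]:  3 A = 9
  [\sin^{2}{\left(x \right)}]:  \frac{3 B^{2}}{2} = \frac{3}{2}
These equations allow (A, B) = (3, -1) or (3, 1).
Impose the point condition(s):
  u(0, 0) = -1  ⟹  B = -1
Only A = 3, B = -1 satisfies everything.
Hence u(x, y) = 3 y^{3} - \cos{\left(x \right)}.

Answer: u(x, y) = 3 y^{3} - \cos{\left(x \right)}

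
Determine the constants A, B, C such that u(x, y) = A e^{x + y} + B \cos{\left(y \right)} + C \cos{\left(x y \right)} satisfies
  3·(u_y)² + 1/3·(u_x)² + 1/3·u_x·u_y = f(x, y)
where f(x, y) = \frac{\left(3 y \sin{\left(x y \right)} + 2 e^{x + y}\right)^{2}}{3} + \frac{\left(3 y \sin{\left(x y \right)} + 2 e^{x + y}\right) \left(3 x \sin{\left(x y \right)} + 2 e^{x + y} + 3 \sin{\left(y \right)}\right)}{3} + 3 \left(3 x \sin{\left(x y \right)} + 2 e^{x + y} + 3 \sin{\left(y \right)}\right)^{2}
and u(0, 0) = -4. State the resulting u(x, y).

Substitute the ansatz u = A e^{x + y} + B \cos{\left(y \right)} + C \cos{\left(x y \right)} into the left-hand side.
Derivatives of the ansatz:
  u_y = A e^{x} e^{y} - B \sin{\left(y \right)} - C x \sin{\left(x y \right)}
  u_x = A e^{x} e^{y} - C y \sin{\left(x y \right)}
Term by term:
  3·(u_y)² = 3 A^{2} e^{2 x} e^{2 y} - 6 A B e^{x} e^{y} \sin{\left(y \right)} - 6 A C x e^{x} e^{y} \sin{\left(x y \right)} + 3 B^{2} \sin^{2}{\left(y \right)} + 6 B C x \sin{\left(y \right)} \sin{\left(x y \right)} + 3 C^{2} x^{2} \sin^{2}{\left(x y \right)}
  1/3·(u_x)² = \frac{A^{2} e^{2 x} e^{2 y}}{3} - \frac{2 A C y e^{x} e^{y} \sin{\left(x y \right)}}{3} + \frac{C^{2} y^{2} \sin^{2}{\left(x y \right)}}{3}
  1/3·u_x·u_y = \frac{A^{2} e^{2 x} e^{2 y}}{3} - \frac{A B e^{x} e^{y} \sin{\left(y \right)}}{3} - \frac{A C x e^{x} e^{y} \sin{\left(x y \right)}}{3} - \frac{A C y e^{x} e^{y} \sin{\left(x y \right)}}{3} + \frac{B C y \sin{\left(y \right)} \sin{\left(x y \right)}}{3} + \frac{C^{2} x y \sin^{2}{\left(x y \right)}}{3}
So the left-hand side equals
  \frac{11 A^{2} e^{2 x} e^{2 y}}{3} - \frac{19 A B e^{x} e^{y} \sin{\left(y \right)}}{3} - \frac{19 A C x e^{x} e^{y} \sin{\left(x y \right)}}{3} - A C y e^{x} e^{y} \sin{\left(x y \right)} + 3 B^{2} \sin^{2}{\left(y \right)} + 6 B C x \sin{\left(y \right)} \sin{\left(x y \right)} + \frac{B C y \sin{\left(y \right)} \sin{\left(x y \right)}}{3} + 3 C^{2} x^{2} \sin^{2}{\left(x y \right)} + \frac{C^{2} x y \sin^{2}{\left(x y \right)}}{3} + \frac{C^{2} y^{2} \sin^{2}{\left(x y \right)}}{3}
This must equal f(x, y) identically; expanded, f = 27 x^{2} \sin^{2}{\left(x y \right)} + 3 x y \sin^{2}{\left(x y \right)} + 38 x e^{x} e^{y} \sin{\left(x y \right)} + 54 x \sin{\left(y \right)} \sin{\left(x y \right)} + 3 y^{2} \sin^{2}{\left(x y \right)} + 6 y e^{x} e^{y} \sin{\left(x y \right)} + 3 y \sin{\left(y \right)} \sin{\left(x y \right)} + \frac{44 e^{2 x} e^{2 y}}{3} + 38 e^{x} e^{y} \sin{\left(y \right)} + 27 \sin^{2}{\left(y \right)}.
Matching coefficients of the independent functions:
  [x^{2} \sin^{2}{\left(x y \right)}]:  3 C^{2} = 27
  [y^{2} \sin^{2}{\left(x y \right)}, x y \sin^{2}{\left(x y \right)}]:  \frac{C^{2}}{3} = 3
  [e^{2 x} e^{2 y}]:  \frac{11 A^{2}}{3} = \frac{44}{3}
  [x \sin{\left(y \right)} \sin{\left(x y \right)}]:  6 B C = 54
  [y \sin{\left(y \right)} \sin{\left(x y \right)}]:  \frac{B C}{3} = 3
  [e^{x} e^{y} \sin{\left(y \right)}]:  - \frac{19 A B}{3} = 38
  [x e^{x} e^{y} \sin{\left(x y \right)}]:  - \frac{19 A C}{3} = 38
  [y e^{x} e^{y} \sin{\left(x y \right)}]:  - A C = 6
  [\sin^{2}{\left(y \right)}]:  3 B^{2} = 27
These equations allow (A, B, C) = (-2, 3, 3) or (2, -3, -3).
Impose the point condition(s):
  u(0, 0) = -4  ⟹  A + B + C = -4
Only A = 2, B = -3, C = -3 satisfies everything.
Hence u(x, y) = 2 e^{x + y} - 3 \cos{\left(y \right)} - 3 \cos{\left(x y \right)}.

Answer: u(x, y) = 2 e^{x + y} - 3 \cos{\left(y \right)} - 3 \cos{\left(x y \right)}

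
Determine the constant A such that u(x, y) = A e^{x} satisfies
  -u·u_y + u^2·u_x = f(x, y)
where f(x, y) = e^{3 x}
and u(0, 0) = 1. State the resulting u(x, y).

Substitute the ansatz u = A e^{x} into the left-hand side.
Derivatives of the ansatz:
  u_y = 0
  u_x = A e^{x}
Term by term:
  -u·u_y = 0
  u^2·u_x = A^{3} e^{3 x}
So the left-hand side equals
  A^{3} e^{3 x}
This must equal f(x, y) = e^{3 x} identically.
Matching coefficients of the independent functions:
  [e^{3 x}]:  A^{3} = 1
Solving: A = 1.
Check against the point condition:
  u(0, 0) = 1  ⟹  A = 1  ✓
Hence u(x, y) = e^{x}.

Answer: u(x, y) = e^{x}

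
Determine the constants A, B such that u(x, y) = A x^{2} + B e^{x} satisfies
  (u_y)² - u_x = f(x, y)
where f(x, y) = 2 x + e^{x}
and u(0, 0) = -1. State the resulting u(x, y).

Answer: u(x, y) = - x^{2} - e^{x}

Derivation:
Substitute the ansatz u = A x^{2} + B e^{x} into the left-hand side.
Derivatives of the ansatz:
  u_y = 0
  u_x = 2 A x + B e^{x}
Term by term:
  (u_y)² = 0
  -u_x = - 2 A x - B e^{x}
So the left-hand side equals
  - 2 A x - B e^{x}
This must equal f(x, y) = 2 x + e^{x} identically.
Matching coefficients of the independent functions:
  [x]:  - 2 A = 2
  [e^{x}]:  - B = 1
Solving: A = -1, B = -1.
Check against the point condition:
  u(0, 0) = -1  ⟹  B = -1  ✓
Hence u(x, y) = - x^{2} - e^{x}.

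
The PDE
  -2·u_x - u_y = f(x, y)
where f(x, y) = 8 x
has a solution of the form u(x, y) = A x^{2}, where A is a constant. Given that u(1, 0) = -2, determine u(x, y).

Answer: u(x, y) = - 2 x^{2}

Derivation:
Substitute the ansatz u = A x^{2} into the left-hand side.
Derivatives of the ansatz:
  u_x = 2 A x
  u_y = 0
Term by term:
  -2·u_x = - 4 A x
  -u_y = 0
So the left-hand side equals
  - 4 A x
This must equal f(x, y) = 8 x identically.
Matching coefficients of the independent functions:
  [x]:  - 4 A = 8
Solving: A = -2.
Check against the point condition:
  u(1, 0) = -2  ⟹  A = -2  ✓
Hence u(x, y) = - 2 x^{2}.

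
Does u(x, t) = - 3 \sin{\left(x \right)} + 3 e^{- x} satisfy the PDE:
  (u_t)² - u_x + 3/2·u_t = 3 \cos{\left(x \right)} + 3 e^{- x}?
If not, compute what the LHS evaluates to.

Answer: Yes

Derivation:
Evaluate each term of the left-hand side for u = - 3 \sin{\left(x \right)} + 3 e^{- x}.
Derivatives:
  u_t = 0
  u_x = - 3 \cos{\left(x \right)} - 3 e^{- x}
Terms:
  (u_t)² = 0
  -u_x = 3 \cos{\left(x \right)} + 3 e^{- x}
  3/2·u_t = 0
Sum: LHS = 3 \cos{\left(x \right)} + 3 e^{- x}
This is exactly the given right-hand side, so u is a solution.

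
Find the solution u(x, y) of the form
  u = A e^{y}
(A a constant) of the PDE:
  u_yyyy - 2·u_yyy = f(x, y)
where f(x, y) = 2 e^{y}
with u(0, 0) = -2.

Substitute the ansatz u = A e^{y} into the left-hand side.
Derivatives of the ansatz:
  u_yyyy = A e^{y}
  u_yyy = A e^{y}
Term by term:
  u_yyyy = A e^{y}
  -2·u_yyy = - 2 A e^{y}
So the left-hand side equals
  - A e^{y}
This must equal f(x, y) = 2 e^{y} identically.
Matching coefficients of the independent functions:
  [e^{y}]:  - A = 2
Solving: A = -2.
Check against the point condition:
  u(0, 0) = -2  ⟹  A = -2  ✓
Hence u(x, y) = - 2 e^{y}.

Answer: u(x, y) = - 2 e^{y}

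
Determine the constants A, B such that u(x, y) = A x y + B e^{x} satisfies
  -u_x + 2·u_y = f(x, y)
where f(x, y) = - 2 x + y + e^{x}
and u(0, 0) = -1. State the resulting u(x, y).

Substitute the ansatz u = A x y + B e^{x} into the left-hand side.
Derivatives of the ansatz:
  u_x = A y + B e^{x}
  u_y = A x
Term by term:
  -u_x = - A y - B e^{x}
  2·u_y = 2 A x
So the left-hand side equals
  2 A x - A y - B e^{x}
This must equal f(x, y) = - 2 x + y + e^{x} identically.
Matching coefficients of the independent functions:
  [x]:  2 A = -2
  [y]:  - A = 1
  [e^{x}]:  - B = 1
Solving: A = -1, B = -1.
Check against the point condition:
  u(0, 0) = -1  ⟹  B = -1  ✓
Hence u(x, y) = - x y - e^{x}.

Answer: u(x, y) = - x y - e^{x}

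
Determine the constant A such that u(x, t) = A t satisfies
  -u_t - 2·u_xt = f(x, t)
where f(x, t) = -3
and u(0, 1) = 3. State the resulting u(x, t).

Substitute the ansatz u = A t into the left-hand side.
Derivatives of the ansatz:
  u_t = A
  u_xt = 0
Term by term:
  -u_t = - A
  -2·u_xt = 0
So the left-hand side equals
  - A
This must equal f(x, t) = -3 identically.
Matching coefficients of the independent functions:
  [constant term]:  - A = -3
Solving: A = 3.
Check against the point condition:
  u(0, 1) = 3  ⟹  A = 3  ✓
Hence u(x, t) = 3 t.

Answer: u(x, t) = 3 t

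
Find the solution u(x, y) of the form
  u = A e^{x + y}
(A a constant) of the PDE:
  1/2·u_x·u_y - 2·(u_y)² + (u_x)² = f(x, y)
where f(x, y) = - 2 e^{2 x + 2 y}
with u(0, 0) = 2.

Substitute the ansatz u = A e^{x + y} into the left-hand side.
Derivatives of the ansatz:
  u_x = A e^{x} e^{y}
  u_y = A e^{x} e^{y}
Term by term:
  1/2·u_x·u_y = \frac{A^{2} e^{2 x} e^{2 y}}{2}
  -2·(u_y)² = - 2 A^{2} e^{2 x} e^{2 y}
  (u_x)² = A^{2} e^{2 x} e^{2 y}
So the left-hand side equals
  - \frac{A^{2} e^{2 x} e^{2 y}}{2}
This must equal f(x, y) identically; expanded, f = - 2 e^{2 x} e^{2 y}.
Matching coefficients of the independent functions:
  [e^{2 x} e^{2 y}]:  - \frac{A^{2}}{2} = -2
These equations allow (A) = (-2) or (2).
Impose the point condition(s):
  u(0, 0) = 2  ⟹  A = 2
Only A = 2 satisfies everything.
Hence u(x, y) = 2 e^{x + y}.

Answer: u(x, y) = 2 e^{x + y}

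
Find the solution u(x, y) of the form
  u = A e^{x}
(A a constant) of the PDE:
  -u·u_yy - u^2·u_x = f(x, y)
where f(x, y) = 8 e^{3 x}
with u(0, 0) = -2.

Substitute the ansatz u = A e^{x} into the left-hand side.
Derivatives of the ansatz:
  u_yy = 0
  u_x = A e^{x}
Term by term:
  -u·u_yy = 0
  -u^2·u_x = - A^{3} e^{3 x}
So the left-hand side equals
  - A^{3} e^{3 x}
This must equal f(x, y) = 8 e^{3 x} identically.
Matching coefficients of the independent functions:
  [e^{3 x}]:  - A^{3} = 8
Solving: A = -2.
Check against the point condition:
  u(0, 0) = -2  ⟹  A = -2  ✓
Hence u(x, y) = - 2 e^{x}.

Answer: u(x, y) = - 2 e^{x}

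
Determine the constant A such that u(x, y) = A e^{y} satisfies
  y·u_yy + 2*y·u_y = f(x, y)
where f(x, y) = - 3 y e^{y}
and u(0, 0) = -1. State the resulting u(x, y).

Substitute the ansatz u = A e^{y} into the left-hand side.
Derivatives of the ansatz:
  u_yy = A e^{y}
  u_y = A e^{y}
Term by term:
  y·u_yy = A y e^{y}
  2*y·u_y = 2 A y e^{y}
So the left-hand side equals
  3 A y e^{y}
This must equal f(x, y) = - 3 y e^{y} identically.
Matching coefficients of the independent functions:
  [y e^{y}]:  3 A = -3
Solving: A = -1.
Check against the point condition:
  u(0, 0) = -1  ⟹  A = -1  ✓
Hence u(x, y) = - e^{y}.

Answer: u(x, y) = - e^{y}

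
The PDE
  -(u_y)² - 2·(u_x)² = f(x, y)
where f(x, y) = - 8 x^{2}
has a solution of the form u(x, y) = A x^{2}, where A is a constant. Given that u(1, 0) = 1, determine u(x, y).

Substitute the ansatz u = A x^{2} into the left-hand side.
Derivatives of the ansatz:
  u_y = 0
  u_x = 2 A x
Term by term:
  -(u_y)² = 0
  -2·(u_x)² = - 8 A^{2} x^{2}
So the left-hand side equals
  - 8 A^{2} x^{2}
This must equal f(x, y) = - 8 x^{2} identically.
Matching coefficients of the independent functions:
  [x^{2}]:  - 8 A^{2} = -8
These equations allow (A) = (-1) or (1).
Impose the point condition(s):
  u(1, 0) = 1  ⟹  A = 1
Only A = 1 satisfies everything.
Hence u(x, y) = x^{2}.

Answer: u(x, y) = x^{2}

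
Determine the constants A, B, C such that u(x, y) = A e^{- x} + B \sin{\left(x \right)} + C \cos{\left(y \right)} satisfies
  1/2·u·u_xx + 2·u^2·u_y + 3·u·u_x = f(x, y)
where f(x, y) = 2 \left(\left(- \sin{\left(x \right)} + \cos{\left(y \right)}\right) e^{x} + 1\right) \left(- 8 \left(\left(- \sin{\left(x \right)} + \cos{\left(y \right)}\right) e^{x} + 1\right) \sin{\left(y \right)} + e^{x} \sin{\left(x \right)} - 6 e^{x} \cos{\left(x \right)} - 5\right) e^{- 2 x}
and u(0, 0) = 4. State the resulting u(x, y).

Answer: u(x, y) = - 2 \sin{\left(x \right)} + 2 \cos{\left(y \right)} + 2 e^{- x}

Derivation:
Substitute the ansatz u = A e^{- x} + B \sin{\left(x \right)} + C \cos{\left(y \right)} into the left-hand side.
Derivatives of the ansatz:
  u_xx = A e^{- x} - B \sin{\left(x \right)}
  u_y = - C \sin{\left(y \right)}
  u_x = - A e^{- x} + B \cos{\left(x \right)}
Term by term:
  1/2·u·u_xx = \frac{A^{2} e^{- 2 x}}{2} + \frac{A C e^{- x} \cos{\left(y \right)}}{2} - \frac{B^{2} \sin^{2}{\left(x \right)}}{2} - \frac{B C \sin{\left(x \right)} \cos{\left(y \right)}}{2}
  2·u^2·u_y = - 2 A^{2} C e^{- 2 x} \sin{\left(y \right)} - 4 A B C e^{- x} \sin{\left(x \right)} \sin{\left(y \right)} - 4 A C^{2} e^{- x} \sin{\left(y \right)} \cos{\left(y \right)} - 2 B^{2} C \sin^{2}{\left(x \right)} \sin{\left(y \right)} - 4 B C^{2} \sin{\left(x \right)} \sin{\left(y \right)} \cos{\left(y \right)} - 2 C^{3} \sin{\left(y \right)} \cos^{2}{\left(y \right)}
  3·u·u_x = - 3 A^{2} e^{- 2 x} - 3 A B e^{- x} \sin{\left(x \right)} + 3 A B e^{- x} \cos{\left(x \right)} - 3 A C e^{- x} \cos{\left(y \right)} + 3 B^{2} \sin{\left(x \right)} \cos{\left(x \right)} + 3 B C \cos{\left(x \right)} \cos{\left(y \right)}
So the left-hand side equals
  - 2 A^{2} C e^{- 2 x} \sin{\left(y \right)} - \frac{5 A^{2} e^{- 2 x}}{2} - 4 A B C e^{- x} \sin{\left(x \right)} \sin{\left(y \right)} - 3 A B e^{- x} \sin{\left(x \right)} + 3 A B e^{- x} \cos{\left(x \right)} - 4 A C^{2} e^{- x} \sin{\left(y \right)} \cos{\left(y \right)} - \frac{5 A C e^{- x} \cos{\left(y \right)}}{2} - 2 B^{2} C \sin^{2}{\left(x \right)} \sin{\left(y \right)} - \frac{B^{2} \sin^{2}{\left(x \right)}}{2} + 3 B^{2} \sin{\left(x \right)} \cos{\left(x \right)} - 4 B C^{2} \sin{\left(x \right)} \sin{\left(y \right)} \cos{\left(y \right)} - \frac{B C \sin{\left(x \right)} \cos{\left(y \right)}}{2} + 3 B C \cos{\left(x \right)} \cos{\left(y \right)} - 2 C^{3} \sin{\left(y \right)} \cos^{2}{\left(y \right)}
This must equal f(x, y) identically; expanded, f = - 16 \sin^{2}{\left(x \right)} \sin{\left(y \right)} - 2 \sin^{2}{\left(x \right)} + 32 \sin{\left(x \right)} \sin{\left(y \right)} \cos{\left(y \right)} + 12 \sin{\left(x \right)} \cos{\left(x \right)} + 2 \sin{\left(x \right)} \cos{\left(y \right)} - 16 \sin{\left(y \right)} \cos^{2}{\left(y \right)} - 12 \cos{\left(x \right)} \cos{\left(y \right)} + 32 e^{- x} \sin{\left(x \right)} \sin{\left(y \right)} + 12 e^{- x} \sin{\left(x \right)} - 32 e^{- x} \sin{\left(y \right)} \cos{\left(y \right)} - 12 e^{- x} \cos{\left(x \right)} - 10 e^{- x} \cos{\left(y \right)} - 16 e^{- 2 x} \sin{\left(y \right)} - 10 e^{- 2 x}.
Matching coefficients of the independent functions:
  [e^{- 2 x} \sin{\left(y \right)}]:  - 2 A^{2} C = -16
  [e^{- x} \sin{\left(x \right)}]:  - 3 A B = 12
  [e^{- x} \cos{\left(x \right)}]:  3 A B = -12
  [e^{- x} \cos{\left(y \right)}]:  - \frac{5 A C}{2} = -10
  [\sin{\left(x \right)} \cos{\left(x \right)}]:  3 B^{2} = 12
  [\sin{\left(x \right)} \cos{\left(y \right)}]:  - \frac{B C}{2} = 2
  [\sin^{2}{\left(x \right)} \sin{\left(y \right)}]:  - 2 B^{2} C = -16
  [\sin{\left(y \right)} \cos^{2}{\left(y \right)}]:  - 2 C^{3} = -16
  [\cos{\left(x \right)} \cos{\left(y \right)}]:  3 B C = -12
  [e^{- x} \sin{\left(x \right)} \sin{\left(y \right)}]:  - 4 A B C = 32
  [e^{- x} \sin{\left(y \right)} \cos{\left(y \right)}]:  - 4 A C^{2} = -32
  [\sin{\left(x \right)} \sin{\left(y \right)} \cos{\left(y \right)}]:  - 4 B C^{2} = 32
  [e^{- 2 x}]:  - \frac{5 A^{2}}{2} = -10
  [\sin^{2}{\left(x \right)}]:  - \frac{B^{2}}{2} = -2
Solving: A = 2, B = -2, C = 2.
Check against the point condition:
  u(0, 0) = 4  ⟹  A + C = 4  ✓
Hence u(x, y) = - 2 \sin{\left(x \right)} + 2 \cos{\left(y \right)} + 2 e^{- x}.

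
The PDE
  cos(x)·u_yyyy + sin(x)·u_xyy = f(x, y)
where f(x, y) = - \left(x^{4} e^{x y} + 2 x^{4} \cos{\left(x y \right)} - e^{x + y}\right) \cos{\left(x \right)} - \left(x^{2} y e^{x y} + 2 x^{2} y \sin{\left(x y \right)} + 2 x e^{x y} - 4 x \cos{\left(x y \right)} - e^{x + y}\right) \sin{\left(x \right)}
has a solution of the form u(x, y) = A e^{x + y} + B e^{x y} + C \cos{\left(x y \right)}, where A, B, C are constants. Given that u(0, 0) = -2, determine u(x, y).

Substitute the ansatz u = A e^{x + y} + B e^{x y} + C \cos{\left(x y \right)} into the left-hand side.
Derivatives of the ansatz:
  u_yyyy = A e^{x} e^{y} + B x^{4} e^{x y} + C x^{4} \cos{\left(x y \right)}
  u_xyy = A e^{x} e^{y} + B x^{2} y e^{x y} + 2 B x e^{x y} + C x^{2} y \sin{\left(x y \right)} - 2 C x \cos{\left(x y \right)}
Term by term:
  cos(x)·u_yyyy = A e^{x} e^{y} \cos{\left(x \right)} + B x^{4} e^{x y} \cos{\left(x \right)} + C x^{4} \cos{\left(x \right)} \cos{\left(x y \right)}
  sin(x)·u_xyy = A e^{x} e^{y} \sin{\left(x \right)} + B x^{2} y e^{x y} \sin{\left(x \right)} + 2 B x e^{x y} \sin{\left(x \right)} + C x^{2} y \sin{\left(x \right)} \sin{\left(x y \right)} - 2 C x \sin{\left(x \right)} \cos{\left(x y \right)}
So the left-hand side equals
  A e^{x} e^{y} \sin{\left(x \right)} + A e^{x} e^{y} \cos{\left(x \right)} + B x^{4} e^{x y} \cos{\left(x \right)} + B x^{2} y e^{x y} \sin{\left(x \right)} + 2 B x e^{x y} \sin{\left(x \right)} + C x^{4} \cos{\left(x \right)} \cos{\left(x y \right)} + C x^{2} y \sin{\left(x \right)} \sin{\left(x y \right)} - 2 C x \sin{\left(x \right)} \cos{\left(x y \right)}
This must equal f(x, y) identically; expanded, f = - x^{4} e^{x y} \cos{\left(x \right)} - 2 x^{4} \cos{\left(x \right)} \cos{\left(x y \right)} - x^{2} y e^{x y} \sin{\left(x \right)} - 2 x^{2} y \sin{\left(x \right)} \sin{\left(x y \right)} - 2 x e^{x y} \sin{\left(x \right)} + 4 x \sin{\left(x \right)} \cos{\left(x y \right)} + e^{x} e^{y} \sin{\left(x \right)} + e^{x} e^{y} \cos{\left(x \right)}.
Matching coefficients of the independent functions:
  [x e^{x y} \sin{\left(x \right)}]:  2 B = -2
  [x \sin{\left(x \right)} \cos{\left(x y \right)}]:  - 2 C = 4
  [x^{4} e^{x y} \cos{\left(x \right)}, x^{2} y e^{x y} \sin{\left(x \right)}]:  B = -1
  [x^{4} \cos{\left(x \right)} \cos{\left(x y \right)}, x^{2} y \sin{\left(x \right)} \sin{\left(x y \right)}]:  C = -2
  [e^{x} e^{y} \sin{\left(x \right)}, e^{x} e^{y} \cos{\left(x \right)}]:  A = 1
Solving: A = 1, B = -1, C = -2.
Check against the point condition:
  u(0, 0) = -2  ⟹  A + B + C = -2  ✓
Hence u(x, y) = - e^{x y} + e^{x + y} - 2 \cos{\left(x y \right)}.

Answer: u(x, y) = - e^{x y} + e^{x + y} - 2 \cos{\left(x y \right)}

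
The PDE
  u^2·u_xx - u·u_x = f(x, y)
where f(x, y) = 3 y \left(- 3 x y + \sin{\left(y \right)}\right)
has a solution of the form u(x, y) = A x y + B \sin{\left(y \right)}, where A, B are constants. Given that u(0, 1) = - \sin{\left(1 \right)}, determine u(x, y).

Answer: u(x, y) = 3 x y - \sin{\left(y \right)}

Derivation:
Substitute the ansatz u = A x y + B \sin{\left(y \right)} into the left-hand side.
Derivatives of the ansatz:
  u_xx = 0
  u_x = A y
Term by term:
  u^2·u_xx = 0
  -u·u_x = - A^{2} x y^{2} - A B y \sin{\left(y \right)}
So the left-hand side equals
  - A^{2} x y^{2} - A B y \sin{\left(y \right)}
This must equal f(x, y) identically; expanded, f = - 9 x y^{2} + 3 y \sin{\left(y \right)}.
Matching coefficients of the independent functions:
  [x y^{2}]:  - A^{2} = -9
  [y \sin{\left(y \right)}]:  - A B = 3
These equations allow (A, B) = (-3, 1) or (3, -1).
Impose the point condition(s):
  u(0, 1) = - \sin{\left(1 \right)}  ⟹  B \sin{\left(1 \right)} = - \sin{\left(1 \right)}
Only A = 3, B = -1 satisfies everything.
Hence u(x, y) = 3 x y - \sin{\left(y \right)}.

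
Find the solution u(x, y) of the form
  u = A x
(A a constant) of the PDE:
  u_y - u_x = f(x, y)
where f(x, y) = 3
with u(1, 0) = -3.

Substitute the ansatz u = A x into the left-hand side.
Derivatives of the ansatz:
  u_y = 0
  u_x = A
Term by term:
  u_y = 0
  -u_x = - A
So the left-hand side equals
  - A
This must equal f(x, y) = 3 identically.
Matching coefficients of the independent functions:
  [constant term]:  - A = 3
Solving: A = -3.
Check against the point condition:
  u(1, 0) = -3  ⟹  A = -3  ✓
Hence u(x, y) = - 3 x.

Answer: u(x, y) = - 3 x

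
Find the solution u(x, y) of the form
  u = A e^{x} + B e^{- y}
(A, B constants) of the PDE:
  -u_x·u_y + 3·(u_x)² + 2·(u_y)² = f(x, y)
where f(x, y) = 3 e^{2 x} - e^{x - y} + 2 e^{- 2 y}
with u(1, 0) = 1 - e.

Substitute the ansatz u = A e^{x} + B e^{- y} into the left-hand side.
Derivatives of the ansatz:
  u_x = A e^{x}
  u_y = - B e^{- y}
Term by term:
  -u_x·u_y = A B e^{x} e^{- y}
  3·(u_x)² = 3 A^{2} e^{2 x}
  2·(u_y)² = 2 B^{2} e^{- 2 y}
So the left-hand side equals
  3 A^{2} e^{2 x} + A B e^{x} e^{- y} + 2 B^{2} e^{- 2 y}
This must equal f(x, y) identically; expanded, f = 3 e^{2 x} - e^{x} e^{- y} + 2 e^{- 2 y}.
Matching coefficients of the independent functions:
  [e^{x} e^{- y}]:  A B = -1
  [e^{2 x}]:  3 A^{2} = 3
  [e^{- 2 y}]:  2 B^{2} = 2
These equations allow (A, B) = (-1, 1) or (1, -1).
Impose the point condition(s):
  u(1, 0) = 1 - e  ⟹  e A + B = 1 - e
Only A = -1, B = 1 satisfies everything.
Hence u(x, y) = - e^{x} + e^{- y}.

Answer: u(x, y) = - e^{x} + e^{- y}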